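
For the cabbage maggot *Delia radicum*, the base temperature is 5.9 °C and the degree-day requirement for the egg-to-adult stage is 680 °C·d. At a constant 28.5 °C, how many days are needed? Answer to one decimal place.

30.1 days

Daily accumulation = 28.5 − 5.9 = 22.6 DD/day.
Duration = 680 / 22.6 = 30.088 ≈ 30.1 days.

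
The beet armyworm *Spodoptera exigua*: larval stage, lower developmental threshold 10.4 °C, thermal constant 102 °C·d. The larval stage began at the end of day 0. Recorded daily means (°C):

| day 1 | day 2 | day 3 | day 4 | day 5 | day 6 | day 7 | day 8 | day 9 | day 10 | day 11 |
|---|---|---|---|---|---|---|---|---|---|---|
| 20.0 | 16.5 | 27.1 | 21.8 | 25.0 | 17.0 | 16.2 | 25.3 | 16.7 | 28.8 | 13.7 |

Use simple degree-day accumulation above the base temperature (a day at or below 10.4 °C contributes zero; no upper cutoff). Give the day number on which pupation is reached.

Daily DD above 10.4 °C: 9.6, 6.1, 16.7, 11.4, 14.6, 6.6, 5.8, 14.9, 6.3, 18.4, 3.3.
Cumulative: 9.6, 15.7, 32.4, 43.8, 58.4, 65.0, 70.8, 85.7, 92.0, 110.4, 113.7.
The total first reaches 102 DD on day 10.

day 10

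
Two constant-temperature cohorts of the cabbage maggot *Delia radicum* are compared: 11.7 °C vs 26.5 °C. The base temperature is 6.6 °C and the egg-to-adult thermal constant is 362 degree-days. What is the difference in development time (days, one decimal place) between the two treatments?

At 11.7 °C: 362 / (11.7 − 6.6) = 362 / 5.1 = 70.980 d.
At 26.5 °C: 362 / (26.5 − 6.6) = 362 / 19.9 = 18.191 d.
Difference = |70.980 − 18.191| = 52.789 ≈ 52.8 days.

52.8 days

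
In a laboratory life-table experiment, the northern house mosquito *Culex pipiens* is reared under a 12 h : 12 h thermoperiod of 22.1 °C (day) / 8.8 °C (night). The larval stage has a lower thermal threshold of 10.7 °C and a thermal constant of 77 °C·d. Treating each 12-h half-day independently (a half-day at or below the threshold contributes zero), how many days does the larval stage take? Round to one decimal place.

Day half: max(0, 22.1 − 10.7) × 0.5 = 11.4 × 0.5 = 5.70 DD.
Night half: max(0, 8.8 − 10.7) × 0.5 = 0.0 × 0.5 = 0.00 DD.
Per 24 h: 5.70 DD/day.
Duration = 77 / 5.70 = 13.509 ≈ 13.5 days.

13.5 days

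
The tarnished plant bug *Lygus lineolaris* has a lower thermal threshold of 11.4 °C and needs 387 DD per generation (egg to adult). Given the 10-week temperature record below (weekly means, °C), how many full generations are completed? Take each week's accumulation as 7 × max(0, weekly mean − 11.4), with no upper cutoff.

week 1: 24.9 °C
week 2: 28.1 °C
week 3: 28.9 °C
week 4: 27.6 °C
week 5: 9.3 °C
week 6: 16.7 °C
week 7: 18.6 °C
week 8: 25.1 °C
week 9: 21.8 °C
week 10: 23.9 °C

Weekly DD (7 × max(0, T̄ − 11.4)): 94.5, 116.9, 122.5, 113.4, 0.0, 37.1, 50.4, 95.9, 72.8, 87.5.
Season total = 791.0 DD.
Complete generations = ⌊791.0 / 387⌋ = 2.

2 generations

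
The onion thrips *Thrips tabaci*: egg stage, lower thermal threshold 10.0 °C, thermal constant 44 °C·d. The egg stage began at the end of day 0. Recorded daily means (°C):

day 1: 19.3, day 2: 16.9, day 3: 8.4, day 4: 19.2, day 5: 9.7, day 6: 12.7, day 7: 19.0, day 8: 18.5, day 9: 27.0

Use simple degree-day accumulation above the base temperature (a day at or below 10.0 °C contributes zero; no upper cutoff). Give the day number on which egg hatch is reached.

day 8

Daily DD above 10.0 °C: 9.3, 6.9, 0.0, 9.2, 0.0, 2.7, 9.0, 8.5, 17.0.
Cumulative: 9.3, 16.2, 16.2, 25.4, 25.4, 28.1, 37.1, 45.6, 62.6.
The total first reaches 44 DD on day 8.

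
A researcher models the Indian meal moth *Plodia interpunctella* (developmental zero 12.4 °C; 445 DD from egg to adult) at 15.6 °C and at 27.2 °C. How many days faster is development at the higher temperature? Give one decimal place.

At 15.6 °C: 445 / (15.6 − 12.4) = 445 / 3.2 = 139.063 d.
At 27.2 °C: 445 / (27.2 − 12.4) = 445 / 14.8 = 30.068 d.
Difference = |139.063 − 30.068| = 108.995 ≈ 109.0 days.

109.0 days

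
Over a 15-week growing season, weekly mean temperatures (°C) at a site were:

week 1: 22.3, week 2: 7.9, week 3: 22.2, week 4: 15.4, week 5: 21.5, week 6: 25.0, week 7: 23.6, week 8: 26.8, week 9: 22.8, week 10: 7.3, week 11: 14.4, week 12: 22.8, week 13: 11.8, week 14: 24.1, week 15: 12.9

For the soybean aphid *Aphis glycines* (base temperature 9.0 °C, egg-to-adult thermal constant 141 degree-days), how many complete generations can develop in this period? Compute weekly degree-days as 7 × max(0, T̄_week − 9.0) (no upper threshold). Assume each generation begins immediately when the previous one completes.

Weekly DD (7 × max(0, T̄ − 9.0)): 93.1, 0.0, 92.4, 44.8, 87.5, 112.0, 102.2, 124.6, 96.6, 0.0, 37.8, 96.6, 19.6, 105.7, 27.3.
Season total = 1040.2 DD.
Complete generations = ⌊1040.2 / 141⌋ = 7.

7 generations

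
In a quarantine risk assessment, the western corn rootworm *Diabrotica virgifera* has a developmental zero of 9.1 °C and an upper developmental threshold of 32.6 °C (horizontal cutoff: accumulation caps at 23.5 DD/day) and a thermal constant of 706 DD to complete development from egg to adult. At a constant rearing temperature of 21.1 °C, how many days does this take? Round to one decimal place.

58.8 days

Daily accumulation = 21.1 − 9.1 = 12.0 DD/day.
Duration = 706 / 12.0 = 58.833 ≈ 58.8 days.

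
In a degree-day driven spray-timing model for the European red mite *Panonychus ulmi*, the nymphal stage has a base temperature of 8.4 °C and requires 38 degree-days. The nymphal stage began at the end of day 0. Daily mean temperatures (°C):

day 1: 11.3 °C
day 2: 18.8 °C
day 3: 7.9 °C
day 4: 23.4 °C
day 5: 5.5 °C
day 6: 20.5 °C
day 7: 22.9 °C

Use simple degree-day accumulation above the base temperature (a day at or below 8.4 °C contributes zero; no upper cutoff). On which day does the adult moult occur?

day 6

Daily DD above 8.4 °C: 2.9, 10.4, 0.0, 15.0, 0.0, 12.1, 14.5.
Cumulative: 2.9, 13.3, 13.3, 28.3, 28.3, 40.4, 54.9.
The total first reaches 38 DD on day 6.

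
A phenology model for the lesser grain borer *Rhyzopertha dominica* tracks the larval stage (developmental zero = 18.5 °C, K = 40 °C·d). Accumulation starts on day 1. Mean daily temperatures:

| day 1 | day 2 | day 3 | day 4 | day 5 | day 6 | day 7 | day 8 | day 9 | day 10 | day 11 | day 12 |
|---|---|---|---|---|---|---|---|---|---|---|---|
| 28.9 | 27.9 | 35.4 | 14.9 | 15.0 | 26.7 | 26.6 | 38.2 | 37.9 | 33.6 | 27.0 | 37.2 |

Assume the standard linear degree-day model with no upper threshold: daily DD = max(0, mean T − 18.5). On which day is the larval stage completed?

day 6

Daily DD above 18.5 °C: 10.4, 9.4, 16.9, 0.0, 0.0, 8.2, 8.1, 19.7, 19.4, 15.1, 8.5, 18.7.
Cumulative: 10.4, 19.8, 36.7, 36.7, 36.7, 44.9, 53.0, 72.7, 92.1, 107.2, 115.7, 134.4.
The total first reaches 40 DD on day 6.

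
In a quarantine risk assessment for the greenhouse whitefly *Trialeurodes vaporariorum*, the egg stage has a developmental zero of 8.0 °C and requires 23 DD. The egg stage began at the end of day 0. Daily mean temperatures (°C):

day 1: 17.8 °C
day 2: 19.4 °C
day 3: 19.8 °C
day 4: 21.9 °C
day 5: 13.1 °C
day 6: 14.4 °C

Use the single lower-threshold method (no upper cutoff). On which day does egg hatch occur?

day 3

Daily DD above 8.0 °C: 9.8, 11.4, 11.8, 13.9, 5.1, 6.4.
Cumulative: 9.8, 21.2, 33.0, 46.9, 52.0, 58.4.
The total first reaches 23 DD on day 3.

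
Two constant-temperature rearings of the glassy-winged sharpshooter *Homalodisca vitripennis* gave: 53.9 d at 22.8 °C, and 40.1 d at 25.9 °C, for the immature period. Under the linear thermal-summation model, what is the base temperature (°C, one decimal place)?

Linear rate model ⇒ the product D·(T − T_b) is constant across temperatures.
53.9·(22.8 − T_b) = 40.1·(25.9 − T_b)
T_b = (53.9·22.8 − 40.1·25.9) / (53.9 − 40.1) = 190.33 / 13.8 = 13.792 °C ≈ 13.8 °C.

13.8 °C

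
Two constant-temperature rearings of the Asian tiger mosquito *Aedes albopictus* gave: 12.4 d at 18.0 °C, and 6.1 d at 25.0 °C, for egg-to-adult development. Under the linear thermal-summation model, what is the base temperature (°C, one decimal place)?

11.2 °C

Linear rate model ⇒ the product D·(T − T_b) is constant across temperatures.
12.4·(18.0 − T_b) = 6.1·(25.0 − T_b)
T_b = (12.4·18.0 − 6.1·25.0) / (12.4 − 6.1) = 70.70 / 6.3 = 11.222 °C ≈ 11.2 °C.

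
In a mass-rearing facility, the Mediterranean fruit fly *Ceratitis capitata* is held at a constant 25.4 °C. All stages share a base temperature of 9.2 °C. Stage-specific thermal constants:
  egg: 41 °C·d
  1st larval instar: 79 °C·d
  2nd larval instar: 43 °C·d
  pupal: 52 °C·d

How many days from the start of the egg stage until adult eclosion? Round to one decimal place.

Daily accumulation at 25.4 °C = 25.4 − 9.2 = 16.2 DD/day.
Total K = 41 + 79 + 43 + 52 = 215 DD.
Total duration = 215 / 16.2 = 13.272 ≈ 13.3 days.

13.3 days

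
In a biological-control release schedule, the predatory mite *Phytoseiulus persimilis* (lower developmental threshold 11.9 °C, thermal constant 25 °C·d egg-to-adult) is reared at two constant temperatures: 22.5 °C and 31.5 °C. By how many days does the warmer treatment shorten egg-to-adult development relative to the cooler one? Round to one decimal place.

1.1 days

At 22.5 °C: 25 / (22.5 − 11.9) = 25 / 10.6 = 2.358 d.
At 31.5 °C: 25 / (31.5 − 11.9) = 25 / 19.6 = 1.276 d.
Difference = |2.358 − 1.276| = 1.083 ≈ 1.1 days.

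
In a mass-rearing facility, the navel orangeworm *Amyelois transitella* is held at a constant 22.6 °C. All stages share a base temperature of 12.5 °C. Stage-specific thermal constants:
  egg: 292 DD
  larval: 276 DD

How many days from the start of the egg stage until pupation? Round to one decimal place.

56.2 days

Daily accumulation at 22.6 °C = 22.6 − 12.5 = 10.1 DD/day.
Total K = 292 + 276 = 568 DD.
Total duration = 568 / 10.1 = 56.238 ≈ 56.2 days.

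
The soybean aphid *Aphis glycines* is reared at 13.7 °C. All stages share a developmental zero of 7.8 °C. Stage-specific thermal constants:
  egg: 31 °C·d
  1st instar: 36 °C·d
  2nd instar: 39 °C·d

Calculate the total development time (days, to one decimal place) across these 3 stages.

18.0 days

Daily accumulation at 13.7 °C = 13.7 − 7.8 = 5.9 DD/day.
Total K = 31 + 36 + 39 = 106 DD.
Total duration = 106 / 5.9 = 17.966 ≈ 18.0 days.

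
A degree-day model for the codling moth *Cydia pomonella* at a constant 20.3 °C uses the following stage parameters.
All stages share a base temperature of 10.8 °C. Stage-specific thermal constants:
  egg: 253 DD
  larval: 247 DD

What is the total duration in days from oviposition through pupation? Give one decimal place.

Daily accumulation at 20.3 °C = 20.3 − 10.8 = 9.5 DD/day.
Total K = 253 + 247 = 500 DD.
Total duration = 500 / 9.5 = 52.632 ≈ 52.6 days.

52.6 days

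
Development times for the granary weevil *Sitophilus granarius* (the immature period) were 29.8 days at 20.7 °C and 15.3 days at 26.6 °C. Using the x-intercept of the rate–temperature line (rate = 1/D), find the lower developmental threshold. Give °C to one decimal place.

Under the model K = D·(T − T_b), so D₁·(T₁ − T_b) = D₂·(T₂ − T_b).
29.8·(20.7 − T_b) = 15.3·(26.6 − T_b)
T_b = (29.8·20.7 − 15.3·26.6) / (29.8 − 15.3) = 209.88 / 14.5 = 14.474 °C ≈ 14.5 °C.

14.5 °C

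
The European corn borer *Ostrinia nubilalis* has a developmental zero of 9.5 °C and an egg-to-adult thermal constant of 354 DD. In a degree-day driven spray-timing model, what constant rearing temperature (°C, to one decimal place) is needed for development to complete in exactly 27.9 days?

Required daily accumulation = 354 / 27.9 = 12.688 DD/day.
T = T_base + 12.688 = 9.5 + 12.688 = 22.188 ≈ 22.2 °C.

22.2 °C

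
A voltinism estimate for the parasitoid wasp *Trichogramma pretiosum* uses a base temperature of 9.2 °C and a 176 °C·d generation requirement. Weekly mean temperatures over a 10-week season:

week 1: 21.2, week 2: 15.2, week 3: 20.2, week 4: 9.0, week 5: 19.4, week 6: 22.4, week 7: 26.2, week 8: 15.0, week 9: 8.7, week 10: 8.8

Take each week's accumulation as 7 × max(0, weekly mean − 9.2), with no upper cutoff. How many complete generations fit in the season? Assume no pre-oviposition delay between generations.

2 generations

Weekly DD (7 × max(0, T̄ − 9.2)): 84.0, 42.0, 77.0, 0.0, 71.4, 92.4, 119.0, 40.6, 0.0, 0.0.
Season total = 526.4 DD.
Complete generations = ⌊526.4 / 176⌋ = 2.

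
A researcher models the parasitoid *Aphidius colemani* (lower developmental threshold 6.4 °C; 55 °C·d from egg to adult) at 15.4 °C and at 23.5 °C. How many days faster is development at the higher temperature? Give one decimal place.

2.9 days

At 15.4 °C: 55 / (15.4 − 6.4) = 55 / 9.0 = 6.111 d.
At 23.5 °C: 55 / (23.5 − 6.4) = 55 / 17.1 = 3.216 d.
Difference = |6.111 − 3.216| = 2.895 ≈ 2.9 days.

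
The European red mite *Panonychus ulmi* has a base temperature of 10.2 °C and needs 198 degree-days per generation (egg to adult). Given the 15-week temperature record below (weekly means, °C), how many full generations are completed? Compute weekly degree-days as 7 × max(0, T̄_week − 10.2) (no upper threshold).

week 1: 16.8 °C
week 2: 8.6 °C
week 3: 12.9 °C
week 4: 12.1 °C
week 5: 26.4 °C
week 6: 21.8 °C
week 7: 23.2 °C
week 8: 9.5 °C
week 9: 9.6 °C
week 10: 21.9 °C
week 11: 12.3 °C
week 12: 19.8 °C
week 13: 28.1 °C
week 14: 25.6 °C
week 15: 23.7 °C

4 generations

Weekly DD (7 × max(0, T̄ − 10.2)): 46.2, 0.0, 18.9, 13.3, 113.4, 81.2, 91.0, 0.0, 0.0, 81.9, 14.7, 67.2, 125.3, 107.8, 94.5.
Season total = 855.4 DD.
Complete generations = ⌊855.4 / 198⌋ = 4.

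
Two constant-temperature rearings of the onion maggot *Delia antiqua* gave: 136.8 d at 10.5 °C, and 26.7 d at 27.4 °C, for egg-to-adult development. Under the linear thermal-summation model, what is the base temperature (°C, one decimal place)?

6.4 °C

Equal thermal constants: D₁(T₁ − T_b) = D₂(T₂ − T_b).
136.8·(10.5 − T_b) = 26.7·(27.4 − T_b)
T_b = (136.8·10.5 − 26.7·27.4) / (136.8 − 26.7) = 704.82 / 110.1 = 6.402 °C ≈ 6.4 °C.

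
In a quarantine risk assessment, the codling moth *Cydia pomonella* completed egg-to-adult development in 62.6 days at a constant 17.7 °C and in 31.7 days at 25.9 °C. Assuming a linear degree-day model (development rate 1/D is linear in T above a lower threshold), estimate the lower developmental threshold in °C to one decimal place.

9.3 °C

Linear rate model ⇒ the product D·(T − T_b) is constant across temperatures.
62.6·(17.7 − T_b) = 31.7·(25.9 − T_b)
T_b = (62.6·17.7 − 31.7·25.9) / (62.6 − 31.7) = 286.99 / 30.9 = 9.288 °C ≈ 9.3 °C.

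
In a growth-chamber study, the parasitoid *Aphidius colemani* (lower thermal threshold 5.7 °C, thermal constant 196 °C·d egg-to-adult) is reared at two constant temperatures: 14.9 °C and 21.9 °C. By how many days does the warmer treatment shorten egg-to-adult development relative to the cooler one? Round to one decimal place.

9.2 days

At 14.9 °C: 196 / (14.9 − 5.7) = 196 / 9.2 = 21.304 d.
At 21.9 °C: 196 / (21.9 − 5.7) = 196 / 16.2 = 12.099 d.
Difference = |21.304 − 12.099| = 9.206 ≈ 9.2 days.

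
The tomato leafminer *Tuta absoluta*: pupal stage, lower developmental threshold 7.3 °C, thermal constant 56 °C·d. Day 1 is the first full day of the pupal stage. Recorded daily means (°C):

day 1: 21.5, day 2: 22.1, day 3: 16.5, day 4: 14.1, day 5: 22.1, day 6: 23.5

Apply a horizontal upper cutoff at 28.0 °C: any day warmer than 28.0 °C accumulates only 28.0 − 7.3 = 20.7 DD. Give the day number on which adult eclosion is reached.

Daily DD above 7.3 °C (capped at 20.7): 14.2, 14.8, 9.2, 6.8, 14.8, 16.2.
Cumulative: 14.2, 29.0, 38.2, 45.0, 59.8, 76.0.
The total first reaches 56 DD on day 5.

day 5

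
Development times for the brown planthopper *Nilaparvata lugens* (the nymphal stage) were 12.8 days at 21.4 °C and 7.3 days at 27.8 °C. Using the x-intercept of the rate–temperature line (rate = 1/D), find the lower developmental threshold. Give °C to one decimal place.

Equal thermal constants: D₁(T₁ − T_b) = D₂(T₂ − T_b).
12.8·(21.4 − T_b) = 7.3·(27.8 − T_b)
T_b = (12.8·21.4 − 7.3·27.8) / (12.8 − 7.3) = 70.98 / 5.5 = 12.905 °C ≈ 12.9 °C.

12.9 °C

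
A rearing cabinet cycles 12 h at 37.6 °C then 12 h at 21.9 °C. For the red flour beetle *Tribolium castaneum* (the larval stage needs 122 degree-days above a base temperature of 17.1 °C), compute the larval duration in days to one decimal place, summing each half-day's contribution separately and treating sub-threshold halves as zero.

Day half: max(0, 37.6 − 17.1) × 0.5 = 20.5 × 0.5 = 10.25 DD.
Night half: max(0, 21.9 − 17.1) × 0.5 = 4.8 × 0.5 = 2.40 DD.
Per 24 h: 12.65 DD/day.
Duration = 122 / 12.65 = 9.644 ≈ 9.6 days.

9.6 days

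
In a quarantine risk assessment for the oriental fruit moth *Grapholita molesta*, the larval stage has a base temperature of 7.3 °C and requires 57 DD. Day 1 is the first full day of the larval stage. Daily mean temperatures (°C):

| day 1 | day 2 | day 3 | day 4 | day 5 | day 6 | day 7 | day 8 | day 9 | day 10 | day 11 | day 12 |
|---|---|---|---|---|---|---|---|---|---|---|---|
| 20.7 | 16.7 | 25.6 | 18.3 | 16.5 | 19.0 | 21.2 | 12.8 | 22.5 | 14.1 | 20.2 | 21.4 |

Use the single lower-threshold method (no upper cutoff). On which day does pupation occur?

Daily DD above 7.3 °C: 13.4, 9.4, 18.3, 11.0, 9.2, 11.7, 13.9, 5.5, 15.2, 6.8, 12.9, 14.1.
Cumulative: 13.4, 22.8, 41.1, 52.1, 61.3, 73.0, 86.9, 92.4, 107.6, 114.4, 127.3, 141.4.
The total first reaches 57 DD on day 5.

day 5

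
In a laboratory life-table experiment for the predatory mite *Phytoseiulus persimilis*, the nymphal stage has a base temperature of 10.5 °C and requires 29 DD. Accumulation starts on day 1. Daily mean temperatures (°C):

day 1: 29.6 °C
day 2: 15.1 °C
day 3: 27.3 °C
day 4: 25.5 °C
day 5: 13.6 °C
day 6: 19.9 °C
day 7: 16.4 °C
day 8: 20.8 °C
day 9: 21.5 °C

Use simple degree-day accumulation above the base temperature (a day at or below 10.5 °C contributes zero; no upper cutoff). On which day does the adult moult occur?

day 3

Daily DD above 10.5 °C: 19.1, 4.6, 16.8, 15.0, 3.1, 9.4, 5.9, 10.3, 11.0.
Cumulative: 19.1, 23.7, 40.5, 55.5, 58.6, 68.0, 73.9, 84.2, 95.2.
The total first reaches 29 DD on day 3.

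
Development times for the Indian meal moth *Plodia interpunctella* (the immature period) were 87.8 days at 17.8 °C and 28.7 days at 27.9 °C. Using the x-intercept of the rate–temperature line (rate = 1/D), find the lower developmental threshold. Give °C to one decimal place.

Equal thermal constants: D₁(T₁ − T_b) = D₂(T₂ − T_b).
87.8·(17.8 − T_b) = 28.7·(27.9 − T_b)
T_b = (87.8·17.8 − 28.7·27.9) / (87.8 − 28.7) = 762.11 / 59.1 = 12.895 °C ≈ 12.9 °C.

12.9 °C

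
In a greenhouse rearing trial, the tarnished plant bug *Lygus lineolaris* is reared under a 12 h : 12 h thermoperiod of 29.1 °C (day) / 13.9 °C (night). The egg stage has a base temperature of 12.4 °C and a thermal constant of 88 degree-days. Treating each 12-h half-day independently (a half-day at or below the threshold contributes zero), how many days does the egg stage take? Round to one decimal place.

Day half: max(0, 29.1 − 12.4) × 0.5 = 16.7 × 0.5 = 8.35 DD.
Night half: max(0, 13.9 − 12.4) × 0.5 = 1.5 × 0.5 = 0.75 DD.
Per 24 h: 9.10 DD/day.
Duration = 88 / 9.10 = 9.670 ≈ 9.7 days.

9.7 days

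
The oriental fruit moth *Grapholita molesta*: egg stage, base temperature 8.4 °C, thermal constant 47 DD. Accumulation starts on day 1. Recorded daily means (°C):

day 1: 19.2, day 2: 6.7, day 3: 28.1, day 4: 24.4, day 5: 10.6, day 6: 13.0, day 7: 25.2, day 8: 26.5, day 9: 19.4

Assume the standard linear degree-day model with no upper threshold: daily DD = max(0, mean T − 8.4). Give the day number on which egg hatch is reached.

day 5

Daily DD above 8.4 °C: 10.8, 0.0, 19.7, 16.0, 2.2, 4.6, 16.8, 18.1, 11.0.
Cumulative: 10.8, 10.8, 30.5, 46.5, 48.7, 53.3, 70.1, 88.2, 99.2.
The total first reaches 47 DD on day 5.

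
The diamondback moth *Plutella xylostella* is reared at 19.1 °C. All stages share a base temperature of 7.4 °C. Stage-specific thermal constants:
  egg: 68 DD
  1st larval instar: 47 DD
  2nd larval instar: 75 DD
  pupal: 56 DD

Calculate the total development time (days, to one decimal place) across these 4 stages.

21.0 days

Daily accumulation at 19.1 °C = 19.1 − 7.4 = 11.7 DD/day.
Total K = 68 + 47 + 75 + 56 = 246 DD.
Total duration = 246 / 11.7 = 21.026 ≈ 21.0 days.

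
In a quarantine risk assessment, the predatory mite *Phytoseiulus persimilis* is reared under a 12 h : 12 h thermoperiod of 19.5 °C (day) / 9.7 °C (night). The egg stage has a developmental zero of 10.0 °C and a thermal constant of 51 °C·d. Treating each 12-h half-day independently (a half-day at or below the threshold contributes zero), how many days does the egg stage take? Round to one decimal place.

Day half: max(0, 19.5 − 10.0) × 0.5 = 9.5 × 0.5 = 4.75 DD.
Night half: max(0, 9.7 − 10.0) × 0.5 = 0.0 × 0.5 = 0.00 DD.
Per 24 h: 4.75 DD/day.
Duration = 51 / 4.75 = 10.737 ≈ 10.7 days.

10.7 days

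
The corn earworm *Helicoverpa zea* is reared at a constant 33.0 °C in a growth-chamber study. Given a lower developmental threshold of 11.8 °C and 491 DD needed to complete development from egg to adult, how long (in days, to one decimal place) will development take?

Daily accumulation = 33.0 − 11.8 = 21.2 DD/day.
Duration = 491 / 21.2 = 23.160 ≈ 23.2 days.

23.2 days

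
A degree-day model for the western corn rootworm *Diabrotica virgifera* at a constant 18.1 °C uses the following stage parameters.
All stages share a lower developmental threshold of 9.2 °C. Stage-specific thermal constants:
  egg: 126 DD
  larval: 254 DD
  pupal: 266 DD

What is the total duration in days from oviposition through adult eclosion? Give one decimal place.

Daily accumulation at 18.1 °C = 18.1 − 9.2 = 8.9 DD/day.
Total K = 126 + 254 + 266 = 646 DD.
Total duration = 646 / 8.9 = 72.584 ≈ 72.6 days.

72.6 days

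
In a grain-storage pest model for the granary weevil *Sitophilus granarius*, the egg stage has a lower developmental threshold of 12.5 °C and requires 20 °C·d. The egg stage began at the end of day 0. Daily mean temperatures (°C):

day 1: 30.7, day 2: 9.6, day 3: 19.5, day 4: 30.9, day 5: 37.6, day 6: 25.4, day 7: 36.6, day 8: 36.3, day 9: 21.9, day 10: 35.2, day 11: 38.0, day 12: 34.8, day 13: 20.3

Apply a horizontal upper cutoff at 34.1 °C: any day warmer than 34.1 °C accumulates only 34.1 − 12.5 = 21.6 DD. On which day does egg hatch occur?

Daily DD above 12.5 °C (capped at 21.6): 18.2, 0.0, 7.0, 18.4, 21.6, 12.9, 21.6, 21.6, 9.4, 21.6, 21.6, 21.6, 7.8.
Cumulative: 18.2, 18.2, 25.2, 43.6, 65.2, 78.1, 99.7, 121.3, 130.7, 152.3, 173.9, 195.5, 203.3.
The total first reaches 20 DD on day 3.

day 3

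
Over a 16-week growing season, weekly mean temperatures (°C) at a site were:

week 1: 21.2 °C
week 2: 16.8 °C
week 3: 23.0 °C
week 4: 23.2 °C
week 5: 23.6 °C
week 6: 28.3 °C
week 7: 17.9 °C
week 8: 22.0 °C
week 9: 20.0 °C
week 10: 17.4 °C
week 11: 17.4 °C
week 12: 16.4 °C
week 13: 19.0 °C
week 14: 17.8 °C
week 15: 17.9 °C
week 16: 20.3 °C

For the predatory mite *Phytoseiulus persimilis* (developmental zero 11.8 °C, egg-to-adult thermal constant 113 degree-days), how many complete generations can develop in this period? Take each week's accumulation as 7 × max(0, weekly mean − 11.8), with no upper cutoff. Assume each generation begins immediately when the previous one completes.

8 generations

Weekly DD (7 × max(0, T̄ − 11.8)): 65.8, 35.0, 78.4, 79.8, 82.6, 115.5, 42.7, 71.4, 57.4, 39.2, 39.2, 32.2, 50.4, 42.0, 42.7, 59.5.
Season total = 933.8 DD.
Complete generations = ⌊933.8 / 113⌋ = 8.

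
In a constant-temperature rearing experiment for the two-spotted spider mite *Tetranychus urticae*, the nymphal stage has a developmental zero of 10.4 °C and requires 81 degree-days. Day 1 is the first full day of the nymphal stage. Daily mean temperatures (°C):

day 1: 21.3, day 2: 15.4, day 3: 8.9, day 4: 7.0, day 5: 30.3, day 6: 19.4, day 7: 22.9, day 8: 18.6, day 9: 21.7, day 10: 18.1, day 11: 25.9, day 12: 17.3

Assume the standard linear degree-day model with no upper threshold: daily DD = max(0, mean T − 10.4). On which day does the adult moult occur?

day 10

Daily DD above 10.4 °C: 10.9, 5.0, 0.0, 0.0, 19.9, 9.0, 12.5, 8.2, 11.3, 7.7, 15.5, 6.9.
Cumulative: 10.9, 15.9, 15.9, 15.9, 35.8, 44.8, 57.3, 65.5, 76.8, 84.5, 100.0, 106.9.
The total first reaches 81 DD on day 10.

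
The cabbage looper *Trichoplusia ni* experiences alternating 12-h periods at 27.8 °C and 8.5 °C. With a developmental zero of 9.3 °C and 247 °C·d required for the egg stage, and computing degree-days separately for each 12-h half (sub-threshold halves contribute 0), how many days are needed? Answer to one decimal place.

Day half: max(0, 27.8 − 9.3) × 0.5 = 18.5 × 0.5 = 9.25 DD.
Night half: max(0, 8.5 − 9.3) × 0.5 = 0.0 × 0.5 = 0.00 DD.
Per 24 h: 9.25 DD/day.
Duration = 247 / 9.25 = 26.703 ≈ 26.7 days.

26.7 days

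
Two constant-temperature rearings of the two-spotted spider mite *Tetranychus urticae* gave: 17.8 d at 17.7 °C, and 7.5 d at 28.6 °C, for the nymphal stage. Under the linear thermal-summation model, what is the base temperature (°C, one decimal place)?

Equal thermal constants: D₁(T₁ − T_b) = D₂(T₂ − T_b).
17.8·(17.7 − T_b) = 7.5·(28.6 − T_b)
T_b = (17.8·17.7 − 7.5·28.6) / (17.8 − 7.5) = 100.56 / 10.3 = 9.763 °C ≈ 9.8 °C.

9.8 °C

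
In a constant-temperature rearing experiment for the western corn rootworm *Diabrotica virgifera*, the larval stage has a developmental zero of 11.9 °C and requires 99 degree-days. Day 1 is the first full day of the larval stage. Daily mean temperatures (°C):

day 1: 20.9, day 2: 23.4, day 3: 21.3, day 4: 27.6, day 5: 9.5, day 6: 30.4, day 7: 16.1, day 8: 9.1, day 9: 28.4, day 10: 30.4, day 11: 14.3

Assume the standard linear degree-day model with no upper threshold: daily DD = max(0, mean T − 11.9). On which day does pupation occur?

day 10

Daily DD above 11.9 °C: 9.0, 11.5, 9.4, 15.7, 0.0, 18.5, 4.2, 0.0, 16.5, 18.5, 2.4.
Cumulative: 9.0, 20.5, 29.9, 45.6, 45.6, 64.1, 68.3, 68.3, 84.8, 103.3, 105.7.
The total first reaches 99 DD on day 10.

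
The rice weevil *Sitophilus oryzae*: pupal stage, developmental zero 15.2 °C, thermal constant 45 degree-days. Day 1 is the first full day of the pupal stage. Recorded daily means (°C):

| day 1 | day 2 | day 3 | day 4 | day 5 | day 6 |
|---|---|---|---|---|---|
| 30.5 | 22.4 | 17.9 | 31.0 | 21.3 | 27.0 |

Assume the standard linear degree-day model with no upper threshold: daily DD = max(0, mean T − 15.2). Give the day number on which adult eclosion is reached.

Daily DD above 15.2 °C: 15.3, 7.2, 2.7, 15.8, 6.1, 11.8.
Cumulative: 15.3, 22.5, 25.2, 41.0, 47.1, 58.9.
The total first reaches 45 DD on day 5.

day 5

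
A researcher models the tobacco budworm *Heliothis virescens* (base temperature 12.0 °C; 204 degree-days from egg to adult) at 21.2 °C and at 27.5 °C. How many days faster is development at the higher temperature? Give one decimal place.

At 21.2 °C: 204 / (21.2 − 12.0) = 204 / 9.2 = 22.174 d.
At 27.5 °C: 204 / (27.5 − 12.0) = 204 / 15.5 = 13.161 d.
Difference = |22.174 − 13.161| = 9.013 ≈ 9.0 days.

9.0 days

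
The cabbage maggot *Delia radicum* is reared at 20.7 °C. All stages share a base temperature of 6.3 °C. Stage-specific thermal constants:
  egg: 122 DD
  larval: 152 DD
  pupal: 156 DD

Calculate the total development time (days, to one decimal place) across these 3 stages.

29.9 days

Daily accumulation at 20.7 °C = 20.7 − 6.3 = 14.4 DD/day.
Total K = 122 + 152 + 156 = 430 DD.
Total duration = 430 / 14.4 = 29.861 ≈ 29.9 days.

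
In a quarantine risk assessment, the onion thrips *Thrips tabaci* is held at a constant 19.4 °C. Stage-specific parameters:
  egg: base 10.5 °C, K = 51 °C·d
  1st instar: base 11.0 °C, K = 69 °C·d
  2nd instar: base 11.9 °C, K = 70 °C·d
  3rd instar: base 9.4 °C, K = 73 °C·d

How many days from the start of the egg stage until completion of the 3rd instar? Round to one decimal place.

egg: 51 / (19.4 − 10.5) = 51 / 8.9 = 5.730 d.
1st instar: 69 / (19.4 − 11.0) = 69 / 8.4 = 8.214 d.
2nd instar: 70 / (19.4 − 11.9) = 70 / 7.5 = 9.333 d.
3rd instar: 73 / (19.4 − 9.4) = 73 / 10.0 = 7.300 d.
Sum = 30.578 ≈ 30.6 days.

30.6 days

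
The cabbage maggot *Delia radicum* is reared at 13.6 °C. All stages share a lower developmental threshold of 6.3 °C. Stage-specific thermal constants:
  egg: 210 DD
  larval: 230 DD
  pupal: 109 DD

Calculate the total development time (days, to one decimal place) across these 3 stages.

Daily accumulation at 13.6 °C = 13.6 − 6.3 = 7.3 DD/day.
Total K = 210 + 230 + 109 = 549 DD.
Total duration = 549 / 7.3 = 75.205 ≈ 75.2 days.

75.2 days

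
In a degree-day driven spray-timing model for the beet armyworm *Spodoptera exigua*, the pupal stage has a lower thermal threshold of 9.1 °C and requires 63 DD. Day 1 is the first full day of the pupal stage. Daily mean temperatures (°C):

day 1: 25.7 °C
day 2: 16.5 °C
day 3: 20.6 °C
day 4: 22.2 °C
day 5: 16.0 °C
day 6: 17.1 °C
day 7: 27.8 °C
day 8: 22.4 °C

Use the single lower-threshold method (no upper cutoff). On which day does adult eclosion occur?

Daily DD above 9.1 °C: 16.6, 7.4, 11.5, 13.1, 6.9, 8.0, 18.7, 13.3.
Cumulative: 16.6, 24.0, 35.5, 48.6, 55.5, 63.5, 82.2, 95.5.
The total first reaches 63 DD on day 6.

day 6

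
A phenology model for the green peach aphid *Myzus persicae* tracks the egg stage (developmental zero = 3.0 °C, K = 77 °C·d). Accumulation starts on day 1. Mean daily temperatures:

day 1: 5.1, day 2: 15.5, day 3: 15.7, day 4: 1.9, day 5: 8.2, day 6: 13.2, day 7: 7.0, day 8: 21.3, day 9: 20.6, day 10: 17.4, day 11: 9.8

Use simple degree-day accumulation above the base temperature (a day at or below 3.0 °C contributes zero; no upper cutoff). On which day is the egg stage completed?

Daily DD above 3.0 °C: 2.1, 12.5, 12.7, 0.0, 5.2, 10.2, 4.0, 18.3, 17.6, 14.4, 6.8.
Cumulative: 2.1, 14.6, 27.3, 27.3, 32.5, 42.7, 46.7, 65.0, 82.6, 97.0, 103.8.
The total first reaches 77 DD on day 9.

day 9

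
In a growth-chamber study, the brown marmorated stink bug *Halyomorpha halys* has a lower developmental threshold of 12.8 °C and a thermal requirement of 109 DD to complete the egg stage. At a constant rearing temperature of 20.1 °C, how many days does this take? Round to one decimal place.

Daily accumulation = 20.1 − 12.8 = 7.3 DD/day.
Duration = 109 / 7.3 = 14.932 ≈ 14.9 days.

14.9 days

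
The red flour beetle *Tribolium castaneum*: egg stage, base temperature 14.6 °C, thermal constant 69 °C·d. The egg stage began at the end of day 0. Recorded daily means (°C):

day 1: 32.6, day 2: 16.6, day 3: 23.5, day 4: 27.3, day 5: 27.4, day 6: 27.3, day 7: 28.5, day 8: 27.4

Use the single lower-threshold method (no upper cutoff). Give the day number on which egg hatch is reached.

day 7

Daily DD above 14.6 °C: 18.0, 2.0, 8.9, 12.7, 12.8, 12.7, 13.9, 12.8.
Cumulative: 18.0, 20.0, 28.9, 41.6, 54.4, 67.1, 81.0, 93.8.
The total first reaches 69 DD on day 7.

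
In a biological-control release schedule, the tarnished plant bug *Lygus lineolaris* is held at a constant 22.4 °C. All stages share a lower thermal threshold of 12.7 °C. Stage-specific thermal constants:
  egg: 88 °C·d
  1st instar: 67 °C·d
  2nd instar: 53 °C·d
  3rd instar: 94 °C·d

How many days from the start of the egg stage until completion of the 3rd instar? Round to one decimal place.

31.1 days

Daily accumulation at 22.4 °C = 22.4 − 12.7 = 9.7 DD/day.
Total K = 88 + 67 + 53 + 94 = 302 DD.
Total duration = 302 / 9.7 = 31.134 ≈ 31.1 days.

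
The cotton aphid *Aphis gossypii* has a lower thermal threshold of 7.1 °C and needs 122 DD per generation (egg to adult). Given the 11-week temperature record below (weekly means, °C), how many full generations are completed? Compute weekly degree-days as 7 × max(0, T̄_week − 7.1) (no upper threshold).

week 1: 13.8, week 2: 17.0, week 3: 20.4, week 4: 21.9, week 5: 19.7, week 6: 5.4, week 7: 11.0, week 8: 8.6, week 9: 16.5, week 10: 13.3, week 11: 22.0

5 generations

Weekly DD (7 × max(0, T̄ − 7.1)): 46.9, 69.3, 93.1, 103.6, 88.2, 0.0, 27.3, 10.5, 65.8, 43.4, 104.3.
Season total = 652.4 DD.
Complete generations = ⌊652.4 / 122⌋ = 5.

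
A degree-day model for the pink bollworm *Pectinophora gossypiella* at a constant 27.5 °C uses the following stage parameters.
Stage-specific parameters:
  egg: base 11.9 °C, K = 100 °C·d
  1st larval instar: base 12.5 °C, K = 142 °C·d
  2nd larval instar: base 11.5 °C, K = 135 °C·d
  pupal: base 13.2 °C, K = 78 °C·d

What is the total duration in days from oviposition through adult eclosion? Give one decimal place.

29.8 days

egg: 100 / (27.5 − 11.9) = 100 / 15.6 = 6.410 d.
1st larval instar: 142 / (27.5 − 12.5) = 142 / 15.0 = 9.467 d.
2nd larval instar: 135 / (27.5 − 11.5) = 135 / 16.0 = 8.438 d.
pupal: 78 / (27.5 − 13.2) = 78 / 14.3 = 5.455 d.
Sum = 29.769 ≈ 29.8 days.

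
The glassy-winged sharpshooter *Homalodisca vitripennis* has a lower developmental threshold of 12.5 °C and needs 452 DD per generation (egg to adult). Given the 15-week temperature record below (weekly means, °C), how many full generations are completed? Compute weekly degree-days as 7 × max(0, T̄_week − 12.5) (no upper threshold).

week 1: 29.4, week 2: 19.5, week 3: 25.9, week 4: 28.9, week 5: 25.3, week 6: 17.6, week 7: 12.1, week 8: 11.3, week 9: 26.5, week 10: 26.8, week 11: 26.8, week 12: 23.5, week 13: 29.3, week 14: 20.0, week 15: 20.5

2 generations

Weekly DD (7 × max(0, T̄ − 12.5)): 118.3, 49.0, 93.8, 114.8, 89.6, 35.7, 0.0, 0.0, 98.0, 100.1, 100.1, 77.0, 117.6, 52.5, 56.0.
Season total = 1102.5 DD.
Complete generations = ⌊1102.5 / 452⌋ = 2.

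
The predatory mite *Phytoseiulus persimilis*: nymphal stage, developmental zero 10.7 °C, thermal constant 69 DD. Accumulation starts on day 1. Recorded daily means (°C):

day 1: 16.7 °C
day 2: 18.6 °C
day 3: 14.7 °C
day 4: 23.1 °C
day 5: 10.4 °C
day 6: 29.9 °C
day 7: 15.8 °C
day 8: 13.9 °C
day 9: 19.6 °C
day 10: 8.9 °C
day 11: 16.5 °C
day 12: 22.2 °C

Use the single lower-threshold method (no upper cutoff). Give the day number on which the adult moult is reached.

Daily DD above 10.7 °C: 6.0, 7.9, 4.0, 12.4, 0.0, 19.2, 5.1, 3.2, 8.9, 0.0, 5.8, 11.5.
Cumulative: 6.0, 13.9, 17.9, 30.3, 30.3, 49.5, 54.6, 57.8, 66.7, 66.7, 72.5, 84.0.
The total first reaches 69 DD on day 11.

day 11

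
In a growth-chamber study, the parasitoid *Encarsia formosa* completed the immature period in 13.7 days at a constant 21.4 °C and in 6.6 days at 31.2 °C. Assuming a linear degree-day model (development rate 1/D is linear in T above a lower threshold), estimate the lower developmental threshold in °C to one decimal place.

12.3 °C

Equal thermal constants: D₁(T₁ − T_b) = D₂(T₂ − T_b).
13.7·(21.4 − T_b) = 6.6·(31.2 − T_b)
T_b = (13.7·21.4 − 6.6·31.2) / (13.7 − 6.6) = 87.26 / 7.1 = 12.290 °C ≈ 12.3 °C.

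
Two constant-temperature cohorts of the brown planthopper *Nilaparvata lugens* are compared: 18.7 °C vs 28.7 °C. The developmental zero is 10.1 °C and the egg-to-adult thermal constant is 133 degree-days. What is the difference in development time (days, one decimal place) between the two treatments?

8.3 days

At 18.7 °C: 133 / (18.7 − 10.1) = 133 / 8.6 = 15.465 d.
At 28.7 °C: 133 / (28.7 − 10.1) = 133 / 18.6 = 7.151 d.
Difference = |15.465 − 7.151| = 8.315 ≈ 8.3 days.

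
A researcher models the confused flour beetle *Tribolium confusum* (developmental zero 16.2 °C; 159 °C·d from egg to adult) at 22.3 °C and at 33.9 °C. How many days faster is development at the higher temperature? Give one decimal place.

17.1 days

At 22.3 °C: 159 / (22.3 − 16.2) = 159 / 6.1 = 26.066 d.
At 33.9 °C: 159 / (33.9 − 16.2) = 159 / 17.7 = 8.983 d.
Difference = |26.066 − 8.983| = 17.083 ≈ 17.1 days.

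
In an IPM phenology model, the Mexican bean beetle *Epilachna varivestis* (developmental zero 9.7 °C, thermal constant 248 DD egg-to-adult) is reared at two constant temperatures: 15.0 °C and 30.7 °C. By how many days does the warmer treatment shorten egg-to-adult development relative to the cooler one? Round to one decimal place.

At 15.0 °C: 248 / (15.0 − 9.7) = 248 / 5.3 = 46.792 d.
At 30.7 °C: 248 / (30.7 − 9.7) = 248 / 21.0 = 11.810 d.
Difference = |46.792 − 11.810| = 34.983 ≈ 35.0 days.

35.0 days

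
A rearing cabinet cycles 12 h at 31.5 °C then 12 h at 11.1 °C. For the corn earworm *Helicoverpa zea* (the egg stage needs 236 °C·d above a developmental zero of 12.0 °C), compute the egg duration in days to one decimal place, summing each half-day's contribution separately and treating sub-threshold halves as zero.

24.2 days

Day half: max(0, 31.5 − 12.0) × 0.5 = 19.5 × 0.5 = 9.75 DD.
Night half: max(0, 11.1 − 12.0) × 0.5 = 0.0 × 0.5 = 0.00 DD.
Per 24 h: 9.75 DD/day.
Duration = 236 / 9.75 = 24.205 ≈ 24.2 days.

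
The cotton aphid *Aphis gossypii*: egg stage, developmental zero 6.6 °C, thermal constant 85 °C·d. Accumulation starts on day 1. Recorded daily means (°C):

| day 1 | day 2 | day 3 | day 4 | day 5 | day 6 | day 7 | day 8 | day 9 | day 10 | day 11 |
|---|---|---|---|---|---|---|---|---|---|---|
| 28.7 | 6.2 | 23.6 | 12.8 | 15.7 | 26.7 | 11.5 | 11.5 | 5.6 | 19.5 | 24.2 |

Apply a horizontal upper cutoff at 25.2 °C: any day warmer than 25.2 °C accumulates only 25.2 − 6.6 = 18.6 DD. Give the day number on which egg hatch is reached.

day 10

Daily DD above 6.6 °C (capped at 18.6): 18.6, 0.0, 17.0, 6.2, 9.1, 18.6, 4.9, 4.9, 0.0, 12.9, 17.6.
Cumulative: 18.6, 18.6, 35.6, 41.8, 50.9, 69.5, 74.4, 79.3, 79.3, 92.2, 109.8.
The total first reaches 85 DD on day 10.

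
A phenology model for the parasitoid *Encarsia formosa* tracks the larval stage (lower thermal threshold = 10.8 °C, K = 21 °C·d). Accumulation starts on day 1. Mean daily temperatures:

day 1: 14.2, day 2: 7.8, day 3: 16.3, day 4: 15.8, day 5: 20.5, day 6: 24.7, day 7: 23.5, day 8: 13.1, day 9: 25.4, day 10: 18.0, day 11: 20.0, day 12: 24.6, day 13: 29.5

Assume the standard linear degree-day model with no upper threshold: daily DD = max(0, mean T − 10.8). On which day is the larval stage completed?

day 5

Daily DD above 10.8 °C: 3.4, 0.0, 5.5, 5.0, 9.7, 13.9, 12.7, 2.3, 14.6, 7.2, 9.2, 13.8, 18.7.
Cumulative: 3.4, 3.4, 8.9, 13.9, 23.6, 37.5, 50.2, 52.5, 67.1, 74.3, 83.5, 97.3, 116.0.
The total first reaches 21 DD on day 5.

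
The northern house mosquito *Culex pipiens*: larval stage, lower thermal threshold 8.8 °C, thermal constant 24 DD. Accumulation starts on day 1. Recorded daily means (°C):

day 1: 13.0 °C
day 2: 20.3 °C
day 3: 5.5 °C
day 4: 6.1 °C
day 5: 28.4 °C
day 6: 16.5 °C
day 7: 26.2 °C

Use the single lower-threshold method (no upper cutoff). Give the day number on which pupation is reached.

day 5

Daily DD above 8.8 °C: 4.2, 11.5, 0.0, 0.0, 19.6, 7.7, 17.4.
Cumulative: 4.2, 15.7, 15.7, 15.7, 35.3, 43.0, 60.4.
The total first reaches 24 DD on day 5.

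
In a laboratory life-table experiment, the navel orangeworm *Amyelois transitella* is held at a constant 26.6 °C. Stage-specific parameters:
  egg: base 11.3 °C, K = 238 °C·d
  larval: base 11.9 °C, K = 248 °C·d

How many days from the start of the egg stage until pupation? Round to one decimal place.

32.4 days

egg: 238 / (26.6 − 11.3) = 238 / 15.3 = 15.556 d.
larval: 248 / (26.6 − 11.9) = 248 / 14.7 = 16.871 d.
Sum = 32.426 ≈ 32.4 days.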